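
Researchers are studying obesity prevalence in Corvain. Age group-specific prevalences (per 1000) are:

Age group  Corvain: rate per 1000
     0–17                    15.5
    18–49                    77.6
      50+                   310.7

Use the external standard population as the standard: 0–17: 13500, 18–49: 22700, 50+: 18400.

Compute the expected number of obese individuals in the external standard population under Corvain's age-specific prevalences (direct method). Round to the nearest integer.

Expected obese individuals = Σ (standard pop × age-specific rate ÷ 1000)
= 13500×15.5/1000 + 22700×77.6/1000 + 18400×310.7/1000
= 209.25 + 1761.52 + 5716.88 = 7687.65.

7688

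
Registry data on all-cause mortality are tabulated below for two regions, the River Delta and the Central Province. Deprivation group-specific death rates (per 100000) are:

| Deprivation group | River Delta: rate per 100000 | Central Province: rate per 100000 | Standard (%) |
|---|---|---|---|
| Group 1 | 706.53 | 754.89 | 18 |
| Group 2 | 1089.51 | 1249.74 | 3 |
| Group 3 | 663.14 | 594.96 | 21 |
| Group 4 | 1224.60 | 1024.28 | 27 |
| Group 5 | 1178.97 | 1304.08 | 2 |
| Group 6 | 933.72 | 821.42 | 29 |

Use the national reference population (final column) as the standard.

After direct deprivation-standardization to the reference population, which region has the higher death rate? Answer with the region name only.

Standard weights: 0.18, 0.03, 0.21, 0.27, 0.02, 0.29.
The River Delta: 0.1800×706.53 + 0.0300×1089.51 + 0.2100×663.14 + 0.2700×1224.60 + 0.0200×1178.97 + 0.2900×933.72 = 924.1203 per 100000.
The Central Province: 0.1800×754.89 + 0.0300×1249.74 + 0.2100×594.96 + 0.2700×1024.28 + 0.0200×1304.08 + 0.2900×821.42 = 839.1630 per 100000.

River Delta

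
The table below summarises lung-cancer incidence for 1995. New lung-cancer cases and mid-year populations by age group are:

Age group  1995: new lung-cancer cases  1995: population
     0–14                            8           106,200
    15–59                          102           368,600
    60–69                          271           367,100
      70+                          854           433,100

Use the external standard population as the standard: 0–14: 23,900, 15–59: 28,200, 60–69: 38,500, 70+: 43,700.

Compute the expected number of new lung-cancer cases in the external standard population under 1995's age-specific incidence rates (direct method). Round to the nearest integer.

Age-specific rates per 100,000 for 1995: 7.53, 27.67, 73.82, 197.18.
Expected new lung-cancer cases = Σ (standard pop × age-specific rate ÷ 100,000)
= 23,900×7.53/100,000 + 28,200×27.67/100,000 + 38,500×73.82/100,000 + 43,700×197.18/100,000
= 1.80 + 7.80 + 28.42 + 86.17 = 124.19.

124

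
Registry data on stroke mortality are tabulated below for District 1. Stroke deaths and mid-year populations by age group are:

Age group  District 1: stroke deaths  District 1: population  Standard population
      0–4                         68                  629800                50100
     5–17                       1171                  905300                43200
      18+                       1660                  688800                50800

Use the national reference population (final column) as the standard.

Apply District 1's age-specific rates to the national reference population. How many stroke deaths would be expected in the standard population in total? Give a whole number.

Age-specific rates per 100000 for District 1: 10.80, 129.35, 241.00.
Expected stroke deaths = Σ (standard pop × age-specific rate ÷ 100000)
= 50100×10.80/100000 + 43200×129.35/100000 + 50800×241.00/100000
= 5.41 + 55.88 + 122.43 = 183.72.

184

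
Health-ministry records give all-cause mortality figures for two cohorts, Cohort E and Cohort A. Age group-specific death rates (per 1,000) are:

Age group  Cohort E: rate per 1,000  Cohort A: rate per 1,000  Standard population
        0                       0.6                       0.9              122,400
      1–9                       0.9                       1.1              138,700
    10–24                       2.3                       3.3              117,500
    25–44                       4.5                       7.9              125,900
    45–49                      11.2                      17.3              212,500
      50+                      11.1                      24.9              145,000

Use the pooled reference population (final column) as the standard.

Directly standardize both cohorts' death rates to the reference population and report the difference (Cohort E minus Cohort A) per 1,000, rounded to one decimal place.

Standard total = 862,000; weights = 0.1420, 0.1609, 0.1363, 0.1461, 0.2465, 0.1682.
Cohort E: 0.1420×0.6 + 0.1609×0.9 + 0.1363×2.3 + 0.1461×4.5 + 0.2465×11.2 + 0.1682×11.1 = 5.8290 per 1,000.
Cohort A: 0.1420×0.9 + 0.1609×1.1 + 0.1363×3.3 + 0.1461×7.9 + 0.2465×17.3 + 0.1682×24.9 = 10.3618 per 1,000.
Difference = 5.8290 − 10.3618 = -4.5328.

-4.5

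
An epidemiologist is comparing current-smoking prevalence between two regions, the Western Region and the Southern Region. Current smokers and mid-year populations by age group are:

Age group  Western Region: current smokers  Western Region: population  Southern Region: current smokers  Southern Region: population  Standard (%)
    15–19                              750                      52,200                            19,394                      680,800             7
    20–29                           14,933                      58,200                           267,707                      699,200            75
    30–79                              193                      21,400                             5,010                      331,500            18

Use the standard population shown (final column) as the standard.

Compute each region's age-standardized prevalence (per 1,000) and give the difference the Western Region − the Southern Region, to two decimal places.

Age-specific rates per 1,000 for the Western Region: 14.368, 256.581, 9.019.
For the Southern Region: 28.487, 382.876, 15.113.
Standard weights: 0.07, 0.75, 0.18.
The Western Region: 0.0700×14.368 + 0.7500×256.581 + 0.1800×9.019 = 195.0647 per 1,000.
The Southern Region: 0.0700×28.487 + 0.7500×382.876 + 0.1800×15.113 = 291.8716 per 1,000.
Difference = 195.0647 − 291.8716 = -96.8069.

-96.81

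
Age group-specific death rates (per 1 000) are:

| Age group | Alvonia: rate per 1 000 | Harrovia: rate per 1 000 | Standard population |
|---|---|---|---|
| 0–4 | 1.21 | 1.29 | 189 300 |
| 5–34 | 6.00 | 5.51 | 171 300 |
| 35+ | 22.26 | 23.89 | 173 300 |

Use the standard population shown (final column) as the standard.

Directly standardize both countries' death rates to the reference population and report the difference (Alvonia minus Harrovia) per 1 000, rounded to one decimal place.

Standard total = 533 900; weights = 0.3546, 0.3208, 0.3246.
Alvonia: 0.3546×1.21 + 0.3208×6.00 + 0.3246×22.26 = 9.5795 per 1 000.
Harrovia: 0.3546×1.29 + 0.3208×5.51 + 0.3246×23.89 = 9.9798 per 1 000.
Difference = 9.5795 − 9.9798 = -0.4002.

-0.4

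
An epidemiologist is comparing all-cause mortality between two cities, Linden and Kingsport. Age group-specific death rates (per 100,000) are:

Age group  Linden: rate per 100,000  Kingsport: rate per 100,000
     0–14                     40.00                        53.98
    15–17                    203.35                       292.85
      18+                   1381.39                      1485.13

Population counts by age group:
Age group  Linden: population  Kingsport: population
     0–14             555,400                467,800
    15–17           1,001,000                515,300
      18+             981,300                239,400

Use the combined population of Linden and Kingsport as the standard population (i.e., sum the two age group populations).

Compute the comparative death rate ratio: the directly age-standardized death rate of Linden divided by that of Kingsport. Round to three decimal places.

0.880

Combined standard total = 3,760,200; weights = 0.2721, 0.4032, 0.3246.
Linden: 0.2721×40.00 + 0.4032×203.35 + 0.3246×1381.39 = 541.3357 per 100,000.
Kingsport: 0.2721×53.98 + 0.4032×292.85 + 0.3246×1485.13 = 614.9085 per 100,000.
Ratio = 541.3357 ÷ 614.9085 = 0.88035.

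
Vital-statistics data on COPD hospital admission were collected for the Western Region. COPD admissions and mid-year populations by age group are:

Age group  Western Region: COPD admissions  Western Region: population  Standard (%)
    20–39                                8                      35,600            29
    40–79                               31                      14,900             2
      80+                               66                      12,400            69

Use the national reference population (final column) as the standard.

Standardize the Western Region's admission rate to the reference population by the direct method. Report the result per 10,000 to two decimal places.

37.79

Age-specific rates per 10,000 for the Western Region: 2.25, 20.81, 53.23.
Standard weights: 0.29, 0.02, 0.69.
Standardized rate: 0.2900×2.25 + 0.0200×20.81 + 0.6900×53.23 = 37.7936 per 10,000.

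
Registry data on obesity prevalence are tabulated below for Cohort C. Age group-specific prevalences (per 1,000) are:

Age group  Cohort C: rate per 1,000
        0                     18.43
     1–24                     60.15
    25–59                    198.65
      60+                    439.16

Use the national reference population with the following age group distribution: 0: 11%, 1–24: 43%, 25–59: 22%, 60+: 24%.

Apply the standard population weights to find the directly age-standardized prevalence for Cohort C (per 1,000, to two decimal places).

176.99

Standard weights: 0.11, 0.43, 0.22, 0.24.
Standardized rate: 0.1100×18.43 + 0.4300×60.15 + 0.2200×198.65 + 0.2400×439.16 = 176.9932 per 1,000.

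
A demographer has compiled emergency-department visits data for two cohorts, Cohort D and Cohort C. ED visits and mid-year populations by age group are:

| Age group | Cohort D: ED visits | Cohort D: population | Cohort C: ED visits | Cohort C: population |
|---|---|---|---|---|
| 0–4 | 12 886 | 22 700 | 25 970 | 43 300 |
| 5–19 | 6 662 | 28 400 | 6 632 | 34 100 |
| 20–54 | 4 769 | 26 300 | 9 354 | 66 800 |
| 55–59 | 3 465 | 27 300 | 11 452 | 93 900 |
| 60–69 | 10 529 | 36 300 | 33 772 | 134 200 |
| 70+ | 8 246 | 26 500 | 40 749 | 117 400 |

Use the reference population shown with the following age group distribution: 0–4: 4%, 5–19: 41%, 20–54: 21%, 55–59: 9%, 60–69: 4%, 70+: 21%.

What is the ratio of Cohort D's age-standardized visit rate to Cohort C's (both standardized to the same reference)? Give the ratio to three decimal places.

1.080

Age-specific rates per 1 000 for Cohort D: 567.665, 234.577, 181.331, 126.923, 290.055, 311.170.
For Cohort C: 599.769, 194.487, 140.030, 121.960, 251.654, 347.095.
Standard weights: 0.04, 0.41, 0.21, 0.09, 0.04, 0.21.
Cohort D: 0.0400×567.665 + 0.4100×234.577 + 0.2100×181.331 + 0.0900×126.923 + 0.0400×290.055 + 0.2100×311.170 = 245.3338 per 1 000.
Cohort C: 0.0400×599.769 + 0.4100×194.487 + 0.2100×140.030 + 0.0900×121.960 + 0.0400×251.654 + 0.2100×347.095 = 227.0692 per 1 000.
Ratio = 245.3338 ÷ 227.0692 = 1.08044.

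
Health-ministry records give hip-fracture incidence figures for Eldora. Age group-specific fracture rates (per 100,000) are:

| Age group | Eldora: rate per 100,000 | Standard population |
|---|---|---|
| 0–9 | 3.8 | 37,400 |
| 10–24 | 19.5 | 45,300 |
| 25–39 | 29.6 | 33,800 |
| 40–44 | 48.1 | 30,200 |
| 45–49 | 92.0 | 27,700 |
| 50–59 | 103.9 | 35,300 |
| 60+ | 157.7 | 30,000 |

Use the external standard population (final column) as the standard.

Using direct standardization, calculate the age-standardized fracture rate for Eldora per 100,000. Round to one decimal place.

Standard total = 239,700; weights = 0.1560, 0.1890, 0.1410, 0.1260, 0.1156, 0.1473, 0.1252.
Standardized rate: 0.1560×3.8 + 0.1890×19.5 + 0.1410×29.6 + 0.1260×48.1 + 0.1156×92.0 + 0.1473×103.9 + 0.1252×157.7 = 60.1821 per 100,000.

60.2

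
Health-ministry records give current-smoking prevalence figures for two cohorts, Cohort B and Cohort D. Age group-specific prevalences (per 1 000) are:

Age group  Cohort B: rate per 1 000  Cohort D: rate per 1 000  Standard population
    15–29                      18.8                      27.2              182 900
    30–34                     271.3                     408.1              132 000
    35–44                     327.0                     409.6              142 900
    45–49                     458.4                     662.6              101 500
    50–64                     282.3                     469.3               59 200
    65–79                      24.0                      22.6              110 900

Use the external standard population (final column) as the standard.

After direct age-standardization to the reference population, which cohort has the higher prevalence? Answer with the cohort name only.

Cohort D

Standard total = 729 400; weights = 0.2508, 0.1810, 0.1959, 0.1392, 0.0812, 0.1520.
Cohort B: 0.2508×18.8 + 0.1810×271.3 + 0.1959×327.0 + 0.1392×458.4 + 0.0812×282.3 + 0.1520×24.0 = 208.2256 per 1 000.
Cohort D: 0.2508×27.2 + 0.1810×408.1 + 0.1959×409.6 + 0.1392×662.6 + 0.0812×469.3 + 0.1520×22.6 = 294.6514 per 1 000.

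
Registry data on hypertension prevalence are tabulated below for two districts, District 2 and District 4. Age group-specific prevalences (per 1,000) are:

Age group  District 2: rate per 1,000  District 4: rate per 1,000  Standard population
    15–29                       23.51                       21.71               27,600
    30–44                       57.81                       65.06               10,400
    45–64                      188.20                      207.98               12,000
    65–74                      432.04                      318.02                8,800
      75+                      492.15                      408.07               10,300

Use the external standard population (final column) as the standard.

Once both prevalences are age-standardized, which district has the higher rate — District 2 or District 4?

Standard total = 69,100; weights = 0.3994, 0.1505, 0.1737, 0.1274, 0.1491.
District 2: 0.3994×23.51 + 0.1505×57.81 + 0.1737×188.20 + 0.1274×432.04 + 0.1491×492.15 = 179.1548 per 1,000.
District 4: 0.3994×21.71 + 0.1505×65.06 + 0.1737×207.98 + 0.1274×318.02 + 0.1491×408.07 = 155.9085 per 1,000.

District 2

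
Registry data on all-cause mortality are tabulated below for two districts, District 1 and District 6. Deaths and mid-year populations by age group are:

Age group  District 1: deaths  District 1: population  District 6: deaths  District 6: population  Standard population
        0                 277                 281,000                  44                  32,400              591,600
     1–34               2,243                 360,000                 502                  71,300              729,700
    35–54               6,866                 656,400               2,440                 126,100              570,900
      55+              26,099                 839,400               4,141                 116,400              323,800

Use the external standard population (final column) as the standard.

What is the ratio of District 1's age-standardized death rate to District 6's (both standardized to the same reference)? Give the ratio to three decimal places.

0.743

Age-specific rates per 100,000 for District 1: 98.58, 623.06, 1046.01, 3109.24.
For District 6: 135.80, 704.07, 1934.97, 3557.56.
Standard total = 2,216,000; weights = 0.2670, 0.3293, 0.2576, 0.1461.
District 1: 0.2670×98.58 + 0.3293×623.06 + 0.2576×1046.01 + 0.1461×3109.24 = 955.2803 per 100,000.
District 6: 0.2670×135.80 + 0.3293×704.07 + 0.2576×1934.97 + 0.1461×3557.56 = 1286.4225 per 100,000.
Ratio = 955.2803 ÷ 1286.4225 = 0.74259.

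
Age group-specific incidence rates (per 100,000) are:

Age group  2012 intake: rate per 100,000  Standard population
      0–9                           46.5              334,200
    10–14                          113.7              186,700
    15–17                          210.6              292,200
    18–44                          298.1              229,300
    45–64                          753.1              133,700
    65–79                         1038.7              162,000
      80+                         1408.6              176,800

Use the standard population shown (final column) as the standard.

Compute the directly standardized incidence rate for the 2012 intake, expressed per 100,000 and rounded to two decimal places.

451.95

Standard total = 1,514,900; weights = 0.2206, 0.1232, 0.1929, 0.1514, 0.0883, 0.1069, 0.1167.
Standardized rate: 0.2206×46.5 + 0.1232×113.7 + 0.1929×210.6 + 0.1514×298.1 + 0.0883×753.1 + 0.1069×1038.7 + 0.1167×1408.6 = 451.9500 per 100,000.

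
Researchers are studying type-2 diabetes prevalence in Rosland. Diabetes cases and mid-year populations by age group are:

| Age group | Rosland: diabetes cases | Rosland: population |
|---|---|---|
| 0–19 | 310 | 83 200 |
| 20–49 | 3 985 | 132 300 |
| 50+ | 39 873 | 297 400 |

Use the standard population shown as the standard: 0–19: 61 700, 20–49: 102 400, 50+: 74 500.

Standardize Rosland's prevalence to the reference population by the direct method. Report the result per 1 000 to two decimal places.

55.75

Age-specific rates per 1 000 for Rosland: 3.726, 30.121, 134.072.
Standard total = 238 600; weights = 0.2586, 0.4292, 0.3122.
Standardized rate: 0.2586×3.726 + 0.4292×30.121 + 0.3122×134.072 = 55.7529 per 1 000.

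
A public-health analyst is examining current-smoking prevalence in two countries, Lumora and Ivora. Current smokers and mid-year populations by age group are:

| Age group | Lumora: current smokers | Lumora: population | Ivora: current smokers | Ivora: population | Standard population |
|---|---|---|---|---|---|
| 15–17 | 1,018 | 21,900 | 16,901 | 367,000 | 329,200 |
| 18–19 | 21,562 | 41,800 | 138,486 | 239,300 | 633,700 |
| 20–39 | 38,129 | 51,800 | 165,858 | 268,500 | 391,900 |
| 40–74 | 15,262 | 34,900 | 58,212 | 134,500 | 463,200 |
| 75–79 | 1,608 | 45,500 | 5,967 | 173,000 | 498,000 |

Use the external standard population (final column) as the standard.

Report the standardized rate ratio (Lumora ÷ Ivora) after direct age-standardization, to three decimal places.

Age-specific rates per 1,000 for Lumora: 46.484, 515.837, 736.081, 437.307, 35.341.
For Ivora: 46.052, 578.713, 617.721, 432.803, 34.491.
Standard total = 2,316,000; weights = 0.1421, 0.2736, 0.1692, 0.2000, 0.2150.
Lumora: 0.1421×46.484 + 0.2736×515.837 + 0.1692×736.081 + 0.2000×437.307 + 0.2150×35.341 = 367.3657 per 1,000.
Ivora: 0.1421×46.052 + 0.2736×578.713 + 0.1692×617.721 + 0.2000×432.803 + 0.2150×34.491 = 363.3965 per 1,000.
Ratio = 367.3657 ÷ 363.3965 = 1.01092.

1.011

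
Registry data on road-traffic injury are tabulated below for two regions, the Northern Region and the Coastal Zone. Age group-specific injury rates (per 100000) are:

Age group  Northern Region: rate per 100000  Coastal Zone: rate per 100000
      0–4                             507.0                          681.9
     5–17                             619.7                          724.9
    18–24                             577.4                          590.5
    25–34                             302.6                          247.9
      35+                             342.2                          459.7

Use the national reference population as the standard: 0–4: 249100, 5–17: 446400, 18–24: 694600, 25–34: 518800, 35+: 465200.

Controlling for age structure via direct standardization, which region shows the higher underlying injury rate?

Coastal Zone

Standard total = 2374100; weights = 0.1049, 0.1880, 0.2926, 0.2185, 0.1959.
The Northern Region: 0.1049×507.0 + 0.1880×619.7 + 0.2926×577.4 + 0.2185×302.6 + 0.1959×342.2 = 471.8294 per 100000.
The Coastal Zone: 0.1049×681.9 + 0.1880×724.9 + 0.2926×590.5 + 0.2185×247.9 + 0.1959×459.7 = 524.8645 per 100000.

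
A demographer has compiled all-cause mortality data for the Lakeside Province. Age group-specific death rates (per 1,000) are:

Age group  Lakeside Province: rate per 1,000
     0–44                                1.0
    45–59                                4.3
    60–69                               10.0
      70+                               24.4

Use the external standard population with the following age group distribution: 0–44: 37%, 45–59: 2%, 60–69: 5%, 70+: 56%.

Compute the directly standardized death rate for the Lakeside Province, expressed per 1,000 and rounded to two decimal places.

Standard weights: 0.37, 0.02, 0.05, 0.56.
Standardized rate: 0.3700×1.0 + 0.0200×4.3 + 0.0500×10.0 + 0.5600×24.4 = 14.6200 per 1,000.

14.62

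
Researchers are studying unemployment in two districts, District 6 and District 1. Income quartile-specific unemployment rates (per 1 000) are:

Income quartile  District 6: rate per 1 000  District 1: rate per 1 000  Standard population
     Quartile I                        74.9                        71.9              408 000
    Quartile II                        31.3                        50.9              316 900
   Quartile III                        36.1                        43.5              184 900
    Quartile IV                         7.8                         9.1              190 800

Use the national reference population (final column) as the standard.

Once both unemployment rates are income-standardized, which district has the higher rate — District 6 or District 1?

Standard total = 1 100 600; weights = 0.3707, 0.2879, 0.1680, 0.1734.
District 6: 0.3707×74.9 + 0.2879×31.3 + 0.1680×36.1 + 0.1734×7.8 = 44.1953 per 1 000.
District 1: 0.3707×71.9 + 0.2879×50.9 + 0.1680×43.5 + 0.1734×9.1 = 50.1952 per 1 000.

District 1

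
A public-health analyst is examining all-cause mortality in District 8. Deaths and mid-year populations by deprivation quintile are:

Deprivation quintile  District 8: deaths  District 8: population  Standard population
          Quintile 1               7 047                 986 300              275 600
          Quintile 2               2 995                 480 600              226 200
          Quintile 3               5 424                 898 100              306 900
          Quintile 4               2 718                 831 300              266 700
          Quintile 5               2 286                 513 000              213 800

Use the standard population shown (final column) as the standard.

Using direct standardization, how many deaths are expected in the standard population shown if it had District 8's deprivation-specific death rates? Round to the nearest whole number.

7057

Deprivation-specific rates per 100 000 for District 8: 714.49, 623.18, 603.94, 326.96, 445.61.
Expected deaths = Σ (standard pop × deprivation-specific rate ÷ 100 000)
= 275 600×714.49/100 000 + 226 200×623.18/100 000 + 306 900×603.94/100 000 + 266 700×326.96/100 000 + 213 800×445.61/100 000
= 1969.13 + 1409.63 + 1853.50 + 872.00 + 952.72 = 7056.98.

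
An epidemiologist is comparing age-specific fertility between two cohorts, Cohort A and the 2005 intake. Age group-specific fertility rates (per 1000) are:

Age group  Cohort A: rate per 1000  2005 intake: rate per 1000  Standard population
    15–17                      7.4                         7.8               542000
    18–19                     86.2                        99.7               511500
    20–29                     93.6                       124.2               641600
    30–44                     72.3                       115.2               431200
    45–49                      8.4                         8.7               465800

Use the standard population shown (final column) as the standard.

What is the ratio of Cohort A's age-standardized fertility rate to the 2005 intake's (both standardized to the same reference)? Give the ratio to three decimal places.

Standard total = 2592100; weights = 0.2091, 0.1973, 0.2475, 0.1664, 0.1797.
Cohort A: 0.2091×7.4 + 0.1973×86.2 + 0.2475×93.6 + 0.1664×72.3 + 0.1797×8.4 = 55.2619 per 1000.
The 2005 intake: 0.2091×7.8 + 0.1973×99.7 + 0.2475×124.2 + 0.1664×115.2 + 0.1797×8.7 = 72.7740 per 1000.
Ratio = 55.2619 ÷ 72.7740 = 0.75936.

0.759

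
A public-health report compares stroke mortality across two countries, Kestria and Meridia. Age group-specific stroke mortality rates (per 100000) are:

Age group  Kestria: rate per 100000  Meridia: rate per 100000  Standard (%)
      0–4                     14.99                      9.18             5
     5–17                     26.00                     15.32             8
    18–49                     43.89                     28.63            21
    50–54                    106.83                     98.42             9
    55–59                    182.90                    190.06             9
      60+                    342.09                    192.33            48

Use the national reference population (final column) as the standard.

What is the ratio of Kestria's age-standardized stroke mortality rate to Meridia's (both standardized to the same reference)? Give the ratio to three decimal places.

1.606

Standard weights: 0.05, 0.08, 0.21, 0.09, 0.09, 0.48.
Kestria: 0.0500×14.99 + 0.0800×26.00 + 0.2100×43.89 + 0.0900×106.83 + 0.0900×182.90 + 0.4800×342.09 = 202.3253 per 100000.
Meridia: 0.0500×9.18 + 0.0800×15.32 + 0.2100×28.63 + 0.0900×98.42 + 0.0900×190.06 + 0.4800×192.33 = 125.9785 per 100000.
Ratio = 202.3253 ÷ 125.9785 = 1.60603.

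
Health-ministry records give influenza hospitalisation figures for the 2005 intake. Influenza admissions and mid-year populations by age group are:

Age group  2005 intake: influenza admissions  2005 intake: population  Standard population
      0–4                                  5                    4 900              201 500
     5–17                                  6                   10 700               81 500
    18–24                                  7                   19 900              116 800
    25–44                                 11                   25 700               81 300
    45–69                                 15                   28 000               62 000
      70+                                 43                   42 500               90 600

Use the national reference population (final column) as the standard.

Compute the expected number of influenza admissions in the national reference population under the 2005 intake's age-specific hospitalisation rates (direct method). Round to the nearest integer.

452

Age-specific rates per 100 000 for the 2005 intake: 102.04, 56.07, 35.18, 42.80, 53.57, 101.18.
Expected influenza admissions = Σ (standard pop × age-specific rate ÷ 100 000)
= 201 500×102.04/100 000 + 81 500×56.07/100 000 + 116 800×35.18/100 000 + 81 300×42.80/100 000 + 62 000×53.57/100 000 + 90 600×101.18/100 000
= 205.61 + 45.70 + 41.09 + 34.80 + 33.21 + 91.67 = 452.08.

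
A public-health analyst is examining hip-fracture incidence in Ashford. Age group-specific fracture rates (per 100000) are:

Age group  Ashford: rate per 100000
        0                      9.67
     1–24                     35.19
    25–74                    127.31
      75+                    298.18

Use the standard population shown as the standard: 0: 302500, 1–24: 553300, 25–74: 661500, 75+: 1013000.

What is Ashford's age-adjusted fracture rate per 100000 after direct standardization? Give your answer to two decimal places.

161.51

Standard total = 2530300; weights = 0.1196, 0.2187, 0.2614, 0.4003.
Standardized rate: 0.1196×9.67 + 0.2187×35.19 + 0.2614×127.31 + 0.4003×298.18 = 161.5096 per 100000.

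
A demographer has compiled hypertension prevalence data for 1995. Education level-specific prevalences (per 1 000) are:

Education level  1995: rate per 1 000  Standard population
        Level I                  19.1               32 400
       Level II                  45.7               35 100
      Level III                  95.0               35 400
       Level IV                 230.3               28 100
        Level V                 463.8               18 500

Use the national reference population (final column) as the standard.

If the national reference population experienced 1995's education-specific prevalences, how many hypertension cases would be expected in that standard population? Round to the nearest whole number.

20638

Expected hypertension cases = Σ (standard pop × education-specific rate ÷ 1 000)
= 32 400×19.1/1 000 + 35 100×45.7/1 000 + 35 400×95.0/1 000 + 28 100×230.3/1 000 + 18 500×463.8/1 000
= 618.84 + 1604.07 + 3363.00 + 6471.43 + 8580.30 = 20637.64.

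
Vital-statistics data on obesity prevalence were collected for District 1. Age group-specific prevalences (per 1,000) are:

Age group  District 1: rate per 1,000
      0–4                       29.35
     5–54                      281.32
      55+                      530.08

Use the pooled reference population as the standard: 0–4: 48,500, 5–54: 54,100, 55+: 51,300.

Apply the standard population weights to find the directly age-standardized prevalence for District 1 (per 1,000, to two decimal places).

Standard total = 153,900; weights = 0.3151, 0.3515, 0.3333.
Standardized rate: 0.3151×29.35 + 0.3515×281.32 + 0.3333×530.08 = 284.8342 per 1,000.

284.83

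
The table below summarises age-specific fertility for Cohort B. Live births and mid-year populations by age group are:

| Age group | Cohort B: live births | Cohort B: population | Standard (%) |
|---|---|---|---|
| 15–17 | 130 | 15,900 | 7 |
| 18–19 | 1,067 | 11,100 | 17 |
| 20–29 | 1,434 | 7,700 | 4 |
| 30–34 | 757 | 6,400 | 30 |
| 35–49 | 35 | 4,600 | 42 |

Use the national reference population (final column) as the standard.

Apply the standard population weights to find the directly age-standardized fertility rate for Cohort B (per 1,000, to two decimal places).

Age-specific rates per 1,000 for Cohort B: 8.176, 96.126, 186.234, 118.281, 7.609.
Standard weights: 0.07, 0.17, 0.04, 0.30, 0.42.
Standardized rate: 0.0700×8.176 + 0.1700×96.126 + 0.0400×186.234 + 0.3000×118.281 + 0.4200×7.609 = 63.0431 per 1,000.

63.04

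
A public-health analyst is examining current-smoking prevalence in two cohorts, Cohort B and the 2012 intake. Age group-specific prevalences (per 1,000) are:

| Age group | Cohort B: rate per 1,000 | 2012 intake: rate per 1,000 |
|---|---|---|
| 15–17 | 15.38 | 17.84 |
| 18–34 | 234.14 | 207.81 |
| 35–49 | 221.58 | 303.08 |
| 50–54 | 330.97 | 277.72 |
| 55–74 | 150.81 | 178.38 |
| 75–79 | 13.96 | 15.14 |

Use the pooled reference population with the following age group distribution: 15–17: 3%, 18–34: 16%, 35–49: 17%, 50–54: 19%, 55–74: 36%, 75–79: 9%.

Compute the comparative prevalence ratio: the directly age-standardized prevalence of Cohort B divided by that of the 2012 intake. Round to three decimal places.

0.953

Standard weights: 0.03, 0.16, 0.17, 0.19, 0.36, 0.09.
Cohort B: 0.0300×15.38 + 0.1600×234.14 + 0.1700×221.58 + 0.1900×330.97 + 0.3600×150.81 + 0.0900×13.96 = 194.0247 per 1,000.
The 2012 intake: 0.0300×17.84 + 0.1600×207.81 + 0.1700×303.08 + 0.1900×277.72 + 0.3600×178.38 + 0.0900×15.14 = 203.6546 per 1,000.
Ratio = 194.0247 ÷ 203.6546 = 0.95271.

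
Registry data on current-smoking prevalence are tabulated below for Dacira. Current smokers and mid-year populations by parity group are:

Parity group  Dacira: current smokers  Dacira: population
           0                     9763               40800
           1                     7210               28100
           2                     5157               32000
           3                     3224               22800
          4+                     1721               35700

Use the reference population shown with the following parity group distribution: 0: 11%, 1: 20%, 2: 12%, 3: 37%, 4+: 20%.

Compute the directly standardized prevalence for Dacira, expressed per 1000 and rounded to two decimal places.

Parity-specific rates per 1000 for Dacira: 239.289, 256.584, 161.156, 141.404, 48.207.
Standard weights: 0.11, 0.20, 0.12, 0.37, 0.20.
Standardized rate: 0.1100×239.289 + 0.2000×256.584 + 0.1200×161.156 + 0.3700×141.404 + 0.2000×48.207 = 158.9380 per 1000.

158.94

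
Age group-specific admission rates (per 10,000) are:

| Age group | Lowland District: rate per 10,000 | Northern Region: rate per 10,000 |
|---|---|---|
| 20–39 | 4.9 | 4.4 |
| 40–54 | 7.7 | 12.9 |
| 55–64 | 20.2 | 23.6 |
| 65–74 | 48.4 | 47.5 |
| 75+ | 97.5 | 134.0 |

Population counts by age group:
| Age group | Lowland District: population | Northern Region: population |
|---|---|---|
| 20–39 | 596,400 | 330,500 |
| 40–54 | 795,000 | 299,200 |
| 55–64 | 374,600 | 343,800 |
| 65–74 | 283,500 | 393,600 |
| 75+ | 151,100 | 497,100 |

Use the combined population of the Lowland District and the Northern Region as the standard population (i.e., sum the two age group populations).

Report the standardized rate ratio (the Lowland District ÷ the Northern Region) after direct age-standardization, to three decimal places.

0.801

Combined standard total = 4,064,800; weights = 0.2280, 0.2692, 0.1767, 0.1666, 0.1595.
The Lowland District: 0.2280×4.9 + 0.2692×7.7 + 0.1767×20.2 + 0.1666×48.4 + 0.1595×97.5 = 30.3705 per 10,000.
The Northern Region: 0.2280×4.4 + 0.2692×12.9 + 0.1767×23.6 + 0.1666×47.5 + 0.1595×134.0 = 37.9278 per 10,000.
Ratio = 30.3705 ÷ 37.9278 = 0.80075.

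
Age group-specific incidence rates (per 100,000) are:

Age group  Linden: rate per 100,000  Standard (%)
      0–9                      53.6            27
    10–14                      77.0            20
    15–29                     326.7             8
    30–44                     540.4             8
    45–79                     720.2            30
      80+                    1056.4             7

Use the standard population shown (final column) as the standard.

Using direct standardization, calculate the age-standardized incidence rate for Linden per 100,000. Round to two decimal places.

389.25

Standard weights: 0.27, 0.20, 0.08, 0.08, 0.30, 0.07.
Standardized rate: 0.2700×53.6 + 0.2000×77.0 + 0.0800×326.7 + 0.0800×540.4 + 0.3000×720.2 + 0.0700×1056.4 = 389.2480 per 100,000.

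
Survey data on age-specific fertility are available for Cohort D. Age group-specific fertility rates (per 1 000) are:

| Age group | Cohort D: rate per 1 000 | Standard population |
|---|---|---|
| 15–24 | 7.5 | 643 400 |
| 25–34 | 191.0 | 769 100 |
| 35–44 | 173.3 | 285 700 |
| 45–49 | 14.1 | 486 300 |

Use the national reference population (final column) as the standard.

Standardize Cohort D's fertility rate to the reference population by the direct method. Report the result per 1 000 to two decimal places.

Standard total = 2 184 500; weights = 0.2945, 0.3521, 0.1308, 0.2226.
Standardized rate: 0.2945×7.5 + 0.3521×191.0 + 0.1308×173.3 + 0.2226×14.1 = 95.2585 per 1 000.

95.26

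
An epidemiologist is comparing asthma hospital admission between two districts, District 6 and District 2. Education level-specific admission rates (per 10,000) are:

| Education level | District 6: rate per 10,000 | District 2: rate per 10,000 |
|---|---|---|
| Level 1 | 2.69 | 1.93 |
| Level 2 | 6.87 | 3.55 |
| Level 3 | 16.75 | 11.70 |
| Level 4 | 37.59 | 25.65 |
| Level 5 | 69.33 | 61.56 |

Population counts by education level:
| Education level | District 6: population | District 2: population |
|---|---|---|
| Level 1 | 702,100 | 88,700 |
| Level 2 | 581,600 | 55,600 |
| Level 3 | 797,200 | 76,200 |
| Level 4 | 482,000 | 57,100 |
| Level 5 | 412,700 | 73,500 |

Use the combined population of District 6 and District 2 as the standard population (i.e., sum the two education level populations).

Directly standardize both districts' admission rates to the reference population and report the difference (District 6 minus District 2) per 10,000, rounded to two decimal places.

Combined standard total = 3,326,700; weights = 0.2377, 0.1915, 0.2625, 0.1621, 0.1462.
District 6: 0.2377×2.69 + 0.1915×6.87 + 0.2625×16.75 + 0.1621×37.59 + 0.1462×69.33 = 22.5771 per 10,000.
District 2: 0.2377×1.93 + 0.1915×3.55 + 0.2625×11.70 + 0.1621×25.65 + 0.1462×61.56 = 17.3642 per 10,000.
Difference = 22.5771 − 17.3642 = 5.2129.

5.21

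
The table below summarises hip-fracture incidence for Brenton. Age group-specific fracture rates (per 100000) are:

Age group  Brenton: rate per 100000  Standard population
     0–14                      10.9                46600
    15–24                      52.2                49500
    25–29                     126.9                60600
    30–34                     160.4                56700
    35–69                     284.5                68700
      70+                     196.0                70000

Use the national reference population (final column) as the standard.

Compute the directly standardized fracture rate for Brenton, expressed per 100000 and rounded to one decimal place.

150.9

Standard total = 352100; weights = 0.1323, 0.1406, 0.1721, 0.1610, 0.1951, 0.1988.
Standardized rate: 0.1323×10.9 + 0.1406×52.2 + 0.1721×126.9 + 0.1610×160.4 + 0.1951×284.5 + 0.1988×196.0 = 150.9282 per 100000.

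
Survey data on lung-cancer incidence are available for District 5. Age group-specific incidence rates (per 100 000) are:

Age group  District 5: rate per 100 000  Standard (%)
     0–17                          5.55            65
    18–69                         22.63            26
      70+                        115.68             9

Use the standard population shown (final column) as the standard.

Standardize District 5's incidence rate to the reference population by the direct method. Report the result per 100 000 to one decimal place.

19.9

Standard weights: 0.65, 0.26, 0.09.
Standardized rate: 0.6500×5.55 + 0.2600×22.63 + 0.0900×115.68 = 19.9025 per 100 000.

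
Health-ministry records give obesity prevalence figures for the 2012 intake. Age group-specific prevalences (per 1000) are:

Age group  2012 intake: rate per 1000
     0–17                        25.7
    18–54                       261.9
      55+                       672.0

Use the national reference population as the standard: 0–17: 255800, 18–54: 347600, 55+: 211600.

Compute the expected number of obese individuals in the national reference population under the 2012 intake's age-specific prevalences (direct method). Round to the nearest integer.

239806

Expected obese individuals = Σ (standard pop × age-specific rate ÷ 1000)
= 255800×25.7/1000 + 347600×261.9/1000 + 211600×672.0/1000
= 6574.06 + 91036.44 + 142195.20 = 239805.70.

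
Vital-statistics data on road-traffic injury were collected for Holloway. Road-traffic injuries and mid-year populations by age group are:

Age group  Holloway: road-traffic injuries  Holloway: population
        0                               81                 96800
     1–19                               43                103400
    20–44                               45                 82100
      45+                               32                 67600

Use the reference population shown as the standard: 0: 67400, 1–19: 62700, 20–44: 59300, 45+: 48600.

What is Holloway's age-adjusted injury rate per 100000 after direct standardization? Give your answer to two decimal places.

Age-specific rates per 100000 for Holloway: 83.68, 41.59, 54.81, 47.34.
Standard total = 238000; weights = 0.2832, 0.2634, 0.2492, 0.2042.
Standardized rate: 0.2832×83.68 + 0.2634×41.59 + 0.2492×54.81 + 0.2042×47.34 = 57.9757 per 100000.

57.98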